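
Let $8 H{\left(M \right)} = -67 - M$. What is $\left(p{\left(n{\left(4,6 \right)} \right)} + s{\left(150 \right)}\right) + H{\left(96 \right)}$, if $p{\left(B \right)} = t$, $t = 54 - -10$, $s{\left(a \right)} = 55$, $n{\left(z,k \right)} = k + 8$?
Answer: $\frac{789}{8} \approx 98.625$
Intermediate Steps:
$n{\left(z,k \right)} = 8 + k$
$H{\left(M \right)} = - \frac{67}{8} - \frac{M}{8}$ ($H{\left(M \right)} = \frac{-67 - M}{8} = - \frac{67}{8} - \frac{M}{8}$)
$t = 64$ ($t = 54 + 10 = 64$)
$p{\left(B \right)} = 64$
$\left(p{\left(n{\left(4,6 \right)} \right)} + s{\left(150 \right)}\right) + H{\left(96 \right)} = \left(64 + 55\right) - \frac{163}{8} = 119 - \frac{163}{8} = \frac{789}{8}$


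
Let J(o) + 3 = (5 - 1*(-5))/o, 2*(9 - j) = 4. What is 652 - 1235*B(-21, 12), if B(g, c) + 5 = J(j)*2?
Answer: 74959/7 ≈ 10708.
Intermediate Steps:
j = 7 (j = 9 - 1/2*4 = 9 - 2 = 7)
J(o) = -3 + 10/o (J(o) = -3 + (5 - 1*(-5))/o = -3 + (5 + 5)/o = -3 + 10/o)
B(g, c) = -57/7 (B(g, c) = -5 + (-3 + 10/7)*2 = -5 - 11/7*2 = -5 - 22/7 = -57/7)
652 - 1235*B(-21, 12) = 652 - 1235*(-57/7) = 652 + 70395/7 = 74959/7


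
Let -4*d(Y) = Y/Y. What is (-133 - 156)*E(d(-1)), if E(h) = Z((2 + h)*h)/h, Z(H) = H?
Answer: -2023/4 ≈ -505.75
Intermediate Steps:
d(Y) = -1/4 (d(Y) = -Y/(4*Y) = -1/4*1 = -1/4)
E(h) = 2 + h (E(h) = ((2 + h)*h)/h = (h*(2 + h))/h = 2 + h)
(-133 - 156)*E(d(-1)) = (-133 - 156)*(2 - 1/4) = -289*7/4 = -2023/4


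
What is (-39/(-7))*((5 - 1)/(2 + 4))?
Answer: 26/7 ≈ 3.7143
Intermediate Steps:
(-39/(-7))*((5 - 1)/(2 + 4)) = (-39*(-1/7))*(4/6) = 39*(4*(1/6))/7 = (39/7)*(2/3) = 26/7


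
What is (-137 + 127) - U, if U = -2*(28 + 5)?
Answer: 56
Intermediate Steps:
U = -66 (U = -2*33 = -66)
(-137 + 127) - U = (-137 + 127) - 1*(-66) = -10 + 66 = 56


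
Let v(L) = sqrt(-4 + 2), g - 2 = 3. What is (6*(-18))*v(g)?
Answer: -108*I*sqrt(2) ≈ -152.74*I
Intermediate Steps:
g = 5 (g = 2 + 3 = 5)
v(L) = I*sqrt(2) (v(L) = sqrt(-2) = I*sqrt(2))
(6*(-18))*v(g) = (6*(-18))*(I*sqrt(2)) = -108*I*sqrt(2)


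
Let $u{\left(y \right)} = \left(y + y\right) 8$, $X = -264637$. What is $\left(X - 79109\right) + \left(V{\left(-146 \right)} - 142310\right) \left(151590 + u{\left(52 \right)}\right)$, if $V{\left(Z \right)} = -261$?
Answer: $-21731300708$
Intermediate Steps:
$u{\left(y \right)} = 16 y$ ($u{\left(y \right)} = 2 y 8 = 16 y$)
$\left(X - 79109\right) + \left(V{\left(-146 \right)} - 142310\right) \left(151590 + u{\left(52 \right)}\right) = \left(-264637 - 79109\right) + \left(-261 - 142310\right) \left(151590 + 16 \cdot 52\right) = -343746 - 142571 \left(151590 + 832\right) = -343746 - 21730956962 = -21731300708$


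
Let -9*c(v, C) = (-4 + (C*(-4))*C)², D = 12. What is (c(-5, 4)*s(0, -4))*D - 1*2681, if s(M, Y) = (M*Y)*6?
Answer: -2681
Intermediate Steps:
c(v, C) = -(-4 - 4*C²)²/9 (c(v, C) = -(-4 + (C*(-4))*C)²/9 = -(-4 + (-4*C)*C)²/9 = -(-4 - 4*C²)²/9)
s(M, Y) = 6*M*Y
(c(-5, 4)*s(0, -4))*D - 1*2681 = ((-16*(1 + 4²)²/9)*(6*0*(-4)))*12 - 1*2681 = (-16*(1 + 16)²/9*0)*12 - 2681 = (-16/9*17²*0)*12 - 2681 = (-16/9*289*0)*12 - 2681 = -4624/9*0*12 - 2681 = 0*12 - 2681 = 0 - 2681 = -2681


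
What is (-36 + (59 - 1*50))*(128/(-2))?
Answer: 1728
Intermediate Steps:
(-36 + (59 - 1*50))*(128/(-2)) = (-36 + (59 - 50))*(128*(-½)) = (-36 + 9)*(-64) = -27*(-64) = 1728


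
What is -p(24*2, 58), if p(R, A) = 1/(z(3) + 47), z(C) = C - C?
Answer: -1/47 ≈ -0.021277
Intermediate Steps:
z(C) = 0
p(R, A) = 1/47 (p(R, A) = 1/(0 + 47) = 1/47)
-p(24*2, 58) = -1*1/47 = -1/47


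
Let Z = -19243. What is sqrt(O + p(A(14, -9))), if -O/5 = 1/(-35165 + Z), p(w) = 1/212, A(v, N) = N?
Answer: 7*sqrt(204016398)/1441812 ≈ 0.069346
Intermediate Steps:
p(w) = 1/212
O = 5/54408 (O = -5/(-35165 - 19243) = -5/(-54408) = -5*(-1/54408) = 5/54408 ≈ 9.1898e-5)
sqrt(O + p(A(14, -9))) = sqrt(5/54408 + 1/212) = sqrt(13867/2883624) = 7*sqrt(204016398)/1441812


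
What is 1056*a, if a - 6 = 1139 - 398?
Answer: 788832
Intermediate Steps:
a = 747 (a = 6 + (1139 - 398) = 6 + 741 = 747)
1056*a = 1056*747 = 788832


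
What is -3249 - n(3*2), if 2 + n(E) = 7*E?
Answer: -3289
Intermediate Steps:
n(E) = -2 + 7*E
-3249 - n(3*2) = -3249 - (-2 + 7*(3*2)) = -3249 - (-2 + 7*6) = -3249 - (-2 + 42) = -3249 - 1*40 = -3249 - 40 = -3289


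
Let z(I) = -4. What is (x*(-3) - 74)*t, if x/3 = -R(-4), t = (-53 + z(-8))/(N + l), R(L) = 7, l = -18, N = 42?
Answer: 209/8 ≈ 26.125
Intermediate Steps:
t = -19/8 (t = (-53 - 4)/(42 - 18) = -57/24 = -57*1/24 = -19/8 ≈ -2.3750)
x = -21 (x = 3*(-1*7) = 3*(-7) = -21)
(x*(-3) - 74)*t = (-21*(-3) - 74)*(-19/8) = (63 - 74)*(-19/8) = -11*(-19/8) = 209/8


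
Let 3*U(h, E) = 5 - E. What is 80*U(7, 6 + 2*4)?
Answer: -240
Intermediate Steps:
U(h, E) = 5/3 - E/3 (U(h, E) = (5 - E)/3 = 5/3 - E/3)
80*U(7, 6 + 2*4) = 80*(5/3 - (6 + 2*4)/3) = 80*(5/3 - (6 + 8)/3) = 80*(5/3 - ⅓*14) = 80*(5/3 - 14/3) = 80*(-3) = -240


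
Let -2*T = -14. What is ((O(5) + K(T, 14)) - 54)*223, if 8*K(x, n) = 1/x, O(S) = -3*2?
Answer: -749057/56 ≈ -13376.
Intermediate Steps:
T = 7 (T = -1/2*(-14) = 7)
O(S) = -6
K(x, n) = 1/(8*x)
((O(5) + K(T, 14)) - 54)*223 = ((-6 + (1/8)/7) - 54)*223 = ((-6 + (1/8)*(1/7)) - 54)*223 = ((-6 + 1/56) - 54)*223 = (-335/56 - 54)*223 = -3359/56*223 = -749057/56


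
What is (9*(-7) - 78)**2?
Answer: 19881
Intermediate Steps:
(9*(-7) - 78)**2 = (-63 - 78)**2 = (-141)**2 = 19881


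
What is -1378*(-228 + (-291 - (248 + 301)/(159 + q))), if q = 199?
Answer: 128395839/179 ≈ 7.1730e+5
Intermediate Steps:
-1378*(-228 + (-291 - (248 + 301)/(159 + q))) = -1378*(-228 + (-291 - (248 + 301)/(159 + 199))) = -1378*(-228 + (-291 - 549/358)) = -1378*(-228 - 104727/358) = -1378*(-186351/358) = 128395839/179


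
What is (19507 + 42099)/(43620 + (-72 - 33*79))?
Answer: 61606/40941 ≈ 1.5048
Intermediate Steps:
(19507 + 42099)/(43620 + (-72 - 33*79)) = 61606/(43620 + (-72 - 2607)) = 61606/(43620 - 2679) = 61606/40941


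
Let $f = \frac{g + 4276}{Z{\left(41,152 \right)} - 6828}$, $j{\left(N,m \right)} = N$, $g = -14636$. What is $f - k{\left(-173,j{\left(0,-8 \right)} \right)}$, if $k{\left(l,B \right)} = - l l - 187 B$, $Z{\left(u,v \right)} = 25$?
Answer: $\frac{203617347}{6803} \approx 29931.0$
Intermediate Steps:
$f = \frac{10360}{6803}$ ($f = \frac{-14636 + 4276}{25 - 6828} = - \frac{10360}{25 + \left(-7298 + 470\right)} = - \frac{10360}{25 - 6828} = - \frac{10360}{-6803} = \left(-10360\right) \left(- \frac{1}{6803}\right) = \frac{10360}{6803} \approx 1.5229$)
$k{\left(l,B \right)} = - l^{2} - 187 B$
$f - k{\left(-173,j{\left(0,-8 \right)} \right)} = \frac{10360}{6803} - \left(- \left(-173\right)^{2} - 0\right) = \frac{10360}{6803} - \left(\left(-1\right) 29929 + 0\right) = \frac{10360}{6803} - \left(-29929 + 0\right) = \frac{10360}{6803} - -29929 = \frac{10360}{6803} + 29929 = \frac{203617347}{6803}$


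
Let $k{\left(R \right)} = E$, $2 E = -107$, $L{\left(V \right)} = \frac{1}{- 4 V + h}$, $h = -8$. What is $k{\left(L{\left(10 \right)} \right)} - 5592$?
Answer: $- \frac{11291}{2} \approx -5645.5$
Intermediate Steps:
$L{\left(V \right)} = \frac{1}{-8 - 4 V}$ ($L{\left(V \right)} = \frac{1}{- 4 V - 8} = \frac{1}{-8 - 4 V}$)
$E = - \frac{107}{2}$ ($E = \frac{1}{2} \left(-107\right) = - \frac{107}{2} \approx -53.5$)
$k{\left(R \right)} = - \frac{107}{2}$
$k{\left(L{\left(10 \right)} \right)} - 5592 = - \frac{107}{2} - 5592 = - \frac{11291}{2}$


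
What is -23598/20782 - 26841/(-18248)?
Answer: 63596679/189614968 ≈ 0.33540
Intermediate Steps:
-23598/20782 - 26841/(-18248) = -23598*1/20782 - 26841*(-1/18248) = -11799/10391 + 26841/18248 = 63596679/189614968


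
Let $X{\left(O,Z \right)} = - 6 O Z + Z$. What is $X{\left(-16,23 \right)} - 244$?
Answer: $1987$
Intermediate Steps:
$X{\left(O,Z \right)} = Z - 6 O Z$ ($X{\left(O,Z \right)} = - 6 O Z + Z = Z - 6 O Z$)
$X{\left(-16,23 \right)} - 244 = 23 \left(1 - -96\right) - 244 = 23 \left(1 + 96\right) - 244 = 23 \cdot 97 - 244 = 2231 - 244 = 1987$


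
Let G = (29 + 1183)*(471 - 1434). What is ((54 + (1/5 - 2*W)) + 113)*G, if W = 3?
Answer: -940727736/5 ≈ -1.8815e+8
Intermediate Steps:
G = -1167156 (G = 1212*(-963) = -1167156)
((54 + (1/5 - 2*W)) + 113)*G = ((54 + (1/5 - 2*3)) + 113)*(-1167156) = ((54 + (1/5 - 6)) + 113)*(-1167156) = ((54 - 29/5) + 113)*(-1167156) = (241/5 + 113)*(-1167156) = (806/5)*(-1167156) = -940727736/5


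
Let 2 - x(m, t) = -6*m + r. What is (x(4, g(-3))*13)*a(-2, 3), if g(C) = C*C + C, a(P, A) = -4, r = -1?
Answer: -1404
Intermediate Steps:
g(C) = C + C² (g(C) = C² + C = C + C²)
x(m, t) = 3 + 6*m (x(m, t) = 2 - (-6*m - 1) = 2 - (-1 - 6*m) = 2 + (1 + 6*m) = 3 + 6*m)
(x(4, g(-3))*13)*a(-2, 3) = ((3 + 6*4)*13)*(-4) = ((3 + 24)*13)*(-4) = (27*13)*(-4) = 351*(-4) = -1404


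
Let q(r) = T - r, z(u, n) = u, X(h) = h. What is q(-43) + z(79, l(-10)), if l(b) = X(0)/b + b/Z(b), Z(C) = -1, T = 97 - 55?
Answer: 164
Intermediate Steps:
T = 42
l(b) = -b (l(b) = 0/b + b/(-1) = 0 + b*(-1) = 0 - b = -b)
q(r) = 42 - r
q(-43) + z(79, l(-10)) = (42 - 1*(-43)) + 79 = (42 + 43) + 79 = 85 + 79 = 164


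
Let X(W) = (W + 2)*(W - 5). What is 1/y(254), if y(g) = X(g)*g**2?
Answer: 1/4112507904 ≈ 2.4316e-10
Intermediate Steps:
X(W) = (-5 + W)*(2 + W) (X(W) = (2 + W)*(-5 + W) = (-5 + W)*(2 + W))
y(g) = g**2*(-10 + g**2 - 3*g) (y(g) = (-10 + g**2 - 3*g)*g**2 = g**2*(-10 + g**2 - 3*g))
1/y(254) = 1/(254**2*(-10 + 254**2 - 3*254)) = 1/(64516*(-10 + 64516 - 762)) = 1/(64516*63744) = 1/4112507904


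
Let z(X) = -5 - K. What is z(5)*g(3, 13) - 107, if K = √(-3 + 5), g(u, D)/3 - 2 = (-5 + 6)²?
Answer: -152 - 9*√2 ≈ -164.73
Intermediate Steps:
g(u, D) = 9 (g(u, D) = 6 + 3*(-5 + 6)² = 6 + 3*1² = 6 + 3*1 = 6 + 3 = 9)
K = √2 ≈ 1.4142
z(X) = -5 - √2
z(5)*g(3, 13) - 107 = (-5 - √2)*9 - 107 = (-45 - 9*√2) - 107 = -152 - 9*√2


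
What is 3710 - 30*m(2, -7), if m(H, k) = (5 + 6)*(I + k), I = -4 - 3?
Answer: 8330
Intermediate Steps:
I = -7
m(H, k) = -77 + 11*k (m(H, k) = (5 + 6)*(-7 + k) = 11*(-7 + k) = -77 + 11*k)
3710 - 30*m(2, -7) = 3710 - 30*(-77 + 11*(-7)) = 3710 - 30*(-77 - 77) = 3710 - 30*(-154) = 3710 + 4620 = 8330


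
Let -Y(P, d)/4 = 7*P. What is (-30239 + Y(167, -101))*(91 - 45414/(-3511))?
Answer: -12741007225/3511 ≈ -3.6289e+6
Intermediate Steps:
Y(P, d) = -28*P
(-30239 + Y(167, -101))*(91 - 45414/(-3511)) = (-30239 - 28*167)*(91 - 45414/(-3511)) = (-30239 - 4676)*(91 - 45414*(-1/3511)) = -34915*(91 + 45414/3511) = -34915*364915/3511 = -12741007225/3511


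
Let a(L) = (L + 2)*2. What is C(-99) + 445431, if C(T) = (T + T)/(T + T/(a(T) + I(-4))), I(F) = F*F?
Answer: 78841643/177 ≈ 4.4543e+5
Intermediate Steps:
I(F) = F²
a(L) = 4 + 2*L (a(L) = (2 + L)*2 = 4 + 2*L)
C(T) = 2*T/(T + T/(20 + 2*T)) (C(T) = (T + T)/(T + T/((4 + 2*T) + (-4)²)) = (2*T)/(T + T/((4 + 2*T) + 16)) = (2*T)/(T + T/(20 + 2*T)) = 2*T/(T + T/(20 + 2*T)))
C(-99) + 445431 = 4*(10 - 99)/(21 + 2*(-99)) + 445431 = 4*(-89)/(21 - 198) + 445431 = 4*(-89)/(-177) + 445431 = 4*(-1/177)*(-89) + 445431 = 356/177 + 445431 = 78841643/177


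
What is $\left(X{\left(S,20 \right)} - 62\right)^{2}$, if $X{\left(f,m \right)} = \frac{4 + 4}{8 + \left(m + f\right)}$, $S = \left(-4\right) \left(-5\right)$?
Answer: $\frac{137641}{36} \approx 3823.4$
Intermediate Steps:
$S = 20$
$X{\left(f,m \right)} = \frac{8}{8 + f + m}$ ($X{\left(f,m \right)} = \frac{8}{8 + \left(f + m\right)} = \frac{8}{8 + f + m}$)
$\left(X{\left(S,20 \right)} - 62\right)^{2} = \left(\frac{8}{8 + 20 + 20} - 62\right)^{2} = \left(\frac{8}{48} - 62\right)^{2} = \left(8 \cdot \frac{1}{48} - 62\right)^{2} = \left(\frac{1}{6} - 62\right)^{2} = \left(- \frac{371}{6}\right)^{2} = \frac{137641}{36}$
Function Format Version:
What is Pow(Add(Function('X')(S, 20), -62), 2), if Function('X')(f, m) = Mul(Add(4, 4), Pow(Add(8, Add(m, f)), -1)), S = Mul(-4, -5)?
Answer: Rational(137641, 36) ≈ 3823.4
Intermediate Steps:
S = 20
Function('X')(f, m) = Mul(8, Pow(Add(8, f, m), -1)) (Function('X')(f, m) = Mul(8, Pow(Add(8, Add(f, m)), -1)) = Mul(8, Pow(Add(8, f, m), -1)))
Pow(Add(Function('X')(S, 20), -62), 2) = Pow(Add(Mul(8, Pow(Add(8, 20, 20), -1)), -62), 2) = Pow(Add(Mul(8, Pow(48, -1)), -62), 2) = Pow(Add(Mul(8, Rational(1, 48)), -62), 2) = Pow(Add(Rational(1, 6), -62), 2) = Pow(Rational(-371, 6), 2) = Rational(137641, 36)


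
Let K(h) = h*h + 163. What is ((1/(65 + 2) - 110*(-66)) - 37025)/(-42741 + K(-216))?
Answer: -997127/136613 ≈ -7.2989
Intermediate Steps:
K(h) = 163 + h**2 (K(h) = h**2 + 163 = 163 + h**2)
((1/(65 + 2) - 110*(-66)) - 37025)/(-42741 + K(-216)) = ((1/(65 + 2) - 110*(-66)) - 37025)/(-42741 + (163 + (-216)**2)) = ((1/67 + 7260) - 37025)/(-42741 + (163 + 46656)) = ((1/67 + 7260) - 37025)/(-42741 + 46819) = (486421/67 - 37025)/4078 = -1994254/67*1/4078 = -997127/136613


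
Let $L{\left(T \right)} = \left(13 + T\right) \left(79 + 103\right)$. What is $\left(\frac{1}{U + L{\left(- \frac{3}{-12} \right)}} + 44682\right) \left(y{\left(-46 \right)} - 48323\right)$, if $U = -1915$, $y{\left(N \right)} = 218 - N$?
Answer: $- \frac{2132340728452}{993} \approx -2.1474 \cdot 10^{9}$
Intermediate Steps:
$L{\left(T \right)} = 2366 + 182 T$ ($L{\left(T \right)} = \left(13 + T\right) 182 = 2366 + 182 T$)
$\left(\frac{1}{U + L{\left(- \frac{3}{-12} \right)}} + 44682\right) \left(y{\left(-46 \right)} - 48323\right) = \left(\frac{1}{-1915 + \left(2366 + 182 \left(- \frac{3}{-12}\right)\right)} + 44682\right) \left(\left(218 - -46\right) - 48323\right) = \left(\frac{1}{-1915 + \left(2366 + 182 \left(\left(-3\right) \left(- \frac{1}{12}\right)\right)\right)} + 44682\right) \left(\left(218 + 46\right) - 48323\right) = \left(\frac{1}{-1915 + \left(2366 + 182 \cdot \frac{1}{4}\right)} + 44682\right) \left(264 - 48323\right) = \left(\frac{1}{-1915 + \left(2366 + \frac{91}{2}\right)} + 44682\right) \left(-48059\right) = \left(\frac{1}{-1915 + \frac{4823}{2}} + 44682\right) \left(-48059\right) = \left(\frac{1}{\frac{993}{2}} + 44682\right) \left(-48059\right) = \left(\frac{2}{993} + 44682\right) \left(-48059\right) = \frac{44369228}{993} \left(-48059\right) = - \frac{2132340728452}{993}$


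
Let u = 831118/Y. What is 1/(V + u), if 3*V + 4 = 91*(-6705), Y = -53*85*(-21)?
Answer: -94605/19240532947 ≈ -4.9170e-6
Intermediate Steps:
Y = 94605 (Y = -4505*(-21) = 94605)
u = 831118/94605 ≈ 8.7851
V = -610159/3 (V = -4/3 + (91*(-6705))/3 = -4/3 + (1/3)*(-610155) = -4/3 - 203385 = -610159/3 ≈ -2.0339e+5)
1/(V + u) = 1/(-610159/3 + 831118/94605) = 1/(-19240532947/94605) = -94605/19240532947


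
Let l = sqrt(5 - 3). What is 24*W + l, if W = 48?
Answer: 1152 + sqrt(2) ≈ 1153.4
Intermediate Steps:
l = sqrt(2) ≈ 1.4142
24*W + l = 24*48 + sqrt(2) = 1152 + sqrt(2)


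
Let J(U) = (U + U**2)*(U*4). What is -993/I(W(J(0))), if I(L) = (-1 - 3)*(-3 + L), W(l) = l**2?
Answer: -331/4 ≈ -82.750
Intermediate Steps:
J(U) = 4*U*(U + U**2) (J(U) = (U + U**2)*(4*U) = 4*U*(U + U**2))
I(L) = 12 - 4*L (I(L) = -4*(-3 + L) = 12 - 4*L)
-993/I(W(J(0))) = -993/(12 - 4*(4*0**2*(1 + 0))**2) = -993/(12 - 4*(4*0*1)**2) = -993/(12 - 4*0**2) = -993/(12 - 4*0) = -993/(12 + 0) = -993/12 = -993*1/12 = -331/4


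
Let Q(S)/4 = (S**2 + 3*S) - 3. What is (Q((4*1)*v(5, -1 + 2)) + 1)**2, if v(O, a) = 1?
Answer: 10201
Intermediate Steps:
Q(S) = -12 + 4*S**2 + 12*S (Q(S) = 4*((S**2 + 3*S) - 3) = 4*(-3 + S**2 + 3*S) = -12 + 4*S**2 + 12*S)
(Q((4*1)*v(5, -1 + 2)) + 1)**2 = ((-12 + 4*((4*1)*1)**2 + 12*((4*1)*1)) + 1)**2 = ((-12 + 4*(4*1)**2 + 12*(4*1)) + 1)**2 = ((-12 + 4*4**2 + 12*4) + 1)**2 = ((-12 + 4*16 + 48) + 1)**2 = ((-12 + 64 + 48) + 1)**2 = (100 + 1)**2 = 101**2 = 10201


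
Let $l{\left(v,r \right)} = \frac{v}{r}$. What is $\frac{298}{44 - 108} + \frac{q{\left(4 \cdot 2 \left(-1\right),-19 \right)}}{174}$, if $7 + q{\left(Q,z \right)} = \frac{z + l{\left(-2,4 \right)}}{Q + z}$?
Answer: $- \frac{117571}{25056} \approx -4.6923$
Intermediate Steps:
$q{\left(Q,z \right)} = -7 + \frac{- \frac{1}{2} + z}{Q + z}$ ($q{\left(Q,z \right)} = -7 + \frac{z - \frac{2}{4}}{Q + z} = -7 + \frac{z - \frac{1}{2}}{Q + z} = -7 + \frac{- \frac{1}{2} + z}{Q + z}$)
$\frac{298}{44 - 108} + \frac{q{\left(4 \cdot 2 \left(-1\right),-19 \right)}}{174} = \frac{298}{44 - 108} + \frac{\frac{1}{4 \cdot 2 \left(-1\right) - 19} \left(- \frac{1}{2} - 7 \cdot 4 \cdot 2 \left(-1\right) - -114\right)}{174} = \frac{298}{44 - 108} + \frac{- \frac{1}{2} - 7 \cdot 8 \left(-1\right) + 114}{8 \left(-1\right) - 19} \cdot \frac{1}{174} = \frac{298}{-64} + \frac{- \frac{1}{2} - -56 + 114}{-8 - 19} \cdot \frac{1}{174} = 298 \left(- \frac{1}{64}\right) + \frac{- \frac{1}{2} + 56 + 114}{-27} \cdot \frac{1}{174} = - \frac{149}{32} + \left(- \frac{1}{27}\right) \frac{339}{2} \cdot \frac{1}{174} = - \frac{149}{32} - \frac{113}{3132} = - \frac{117571}{25056}$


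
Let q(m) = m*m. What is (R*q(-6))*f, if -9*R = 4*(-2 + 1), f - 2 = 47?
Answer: 784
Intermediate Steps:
f = 49 (f = 2 + 47 = 49)
R = 4/9 (R = -4*(-2 + 1)/9 = -4*(-1)/9 = -⅑*(-4) = 4/9 ≈ 0.44444)
q(m) = m²
(R*q(-6))*f = ((4/9)*(-6)²)*49 = ((4/9)*36)*49 = 16*49 = 784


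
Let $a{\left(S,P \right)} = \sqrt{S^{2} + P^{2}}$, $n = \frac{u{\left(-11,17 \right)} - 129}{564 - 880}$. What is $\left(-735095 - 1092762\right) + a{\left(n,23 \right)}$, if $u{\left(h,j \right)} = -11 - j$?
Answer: $-1827857 + \frac{\sqrt{52848473}}{316} \approx -1.8278 \cdot 10^{6}$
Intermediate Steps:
$n = \frac{157}{316}$ ($n = \frac{\left(-11 - 17\right) - 129}{564 - 880} = \frac{\left(-11 - 17\right) - 129}{-316} = \left(-28 - 129\right) \left(- \frac{1}{316}\right) = \left(-157\right) \left(- \frac{1}{316}\right) = \frac{157}{316} \approx 0.49684$)
$a{\left(S,P \right)} = \sqrt{P^{2} + S^{2}}$
$\left(-735095 - 1092762\right) + a{\left(n,23 \right)} = \left(-735095 - 1092762\right) + \sqrt{23^{2} + \left(\frac{157}{316}\right)^{2}} = -1827857 + \sqrt{529 + \frac{24649}{99856}} = -1827857 + \sqrt{\frac{52848473}{99856}} = -1827857 + \frac{\sqrt{52848473}}{316}$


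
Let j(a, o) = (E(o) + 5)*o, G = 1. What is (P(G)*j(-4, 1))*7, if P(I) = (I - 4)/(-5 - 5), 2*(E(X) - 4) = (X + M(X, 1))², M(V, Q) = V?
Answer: 231/10 ≈ 23.100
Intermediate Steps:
E(X) = 4 + 2*X² (E(X) = 4 + (X + X)²/2 = 4 + (2*X)²/2 = 4 + (4*X²)/2 = 4 + 2*X²)
j(a, o) = o*(9 + 2*o²) (j(a, o) = ((4 + 2*o²) + 5)*o = (9 + 2*o²)*o = o*(9 + 2*o²))
P(I) = ⅖ - I/10 (P(I) = (-4 + I)/(-10) = (-4 + I)*(-⅒) = ⅖ - I/10)
(P(G)*j(-4, 1))*7 = ((⅖ - ⅒*1)*(1*(9 + 2*1²)))*7 = ((⅖ - ⅒)*(1*(9 + 2*1)))*7 = (3*(1*(9 + 2))/10)*7 = (3*(1*11)/10)*7 = ((3/10)*11)*7 = (33/10)*7 = 231/10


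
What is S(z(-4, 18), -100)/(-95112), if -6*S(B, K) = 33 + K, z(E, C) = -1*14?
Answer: -67/570672 ≈ -0.00011741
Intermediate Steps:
z(E, C) = -14
S(B, K) = -11/2 - K/6 (S(B, K) = -(33 + K)/6 = -11/2 - K/6)
S(z(-4, 18), -100)/(-95112) = (-11/2 - ⅙*(-100))/(-95112) = (-11/2 + 50/3)*(-1/95112) = (67/6)*(-1/95112) = -67/570672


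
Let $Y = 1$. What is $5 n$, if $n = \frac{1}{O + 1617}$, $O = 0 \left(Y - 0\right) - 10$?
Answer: $\frac{5}{1607} \approx 0.0031114$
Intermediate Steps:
$O = -10$ ($O = 0 \left(1 - 0\right) - 10 = 0 \left(1 + 0\right) - 10 = 0 \cdot 1 - 10 = 0 - 10 = -10$)
$n = \frac{1}{1607}$ ($n = \frac{1}{-10 + 1617} = \frac{1}{1607} \approx 0.00062228$)
$5 n = 5 \cdot \frac{1}{1607} = \frac{5}{1607}$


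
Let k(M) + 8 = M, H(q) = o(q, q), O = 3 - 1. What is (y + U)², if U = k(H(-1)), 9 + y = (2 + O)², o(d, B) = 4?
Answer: 9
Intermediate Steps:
O = 2
H(q) = 4
y = 7 (y = -9 + (2 + 2)² = -9 + 4² = -9 + 16 = 7)
k(M) = -8 + M
U = -4 (U = -8 + 4 = -4)
(y + U)² = (7 - 4)² = 3² = 9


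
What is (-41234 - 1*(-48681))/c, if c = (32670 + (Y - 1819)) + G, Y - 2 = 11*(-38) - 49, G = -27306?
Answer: 677/280 ≈ 2.4179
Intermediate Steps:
Y = -465 (Y = 2 + (11*(-38) - 49) = 2 + (-418 - 49) = 2 - 467 = -465)
c = 3080 (c = (32670 + (-465 - 1819)) - 27306 = (32670 - 2284) - 27306 = 30386 - 27306 = 3080)
(-41234 - 1*(-48681))/c = (-41234 - 1*(-48681))/3080 = (-41234 + 48681)*(1/3080) = 7447*(1/3080) = 677/280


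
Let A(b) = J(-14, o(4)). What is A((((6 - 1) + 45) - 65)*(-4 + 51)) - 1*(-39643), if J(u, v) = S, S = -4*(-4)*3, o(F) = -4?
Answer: 39691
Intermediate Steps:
S = 48 (S = 16*3 = 48)
J(u, v) = 48
A(b) = 48
A((((6 - 1) + 45) - 65)*(-4 + 51)) - 1*(-39643) = 48 - 1*(-39643) = 48 + 39643 = 39691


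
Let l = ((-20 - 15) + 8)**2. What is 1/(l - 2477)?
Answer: -1/1748 ≈ -0.00057208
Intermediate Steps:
l = 729 (l = (-35 + 8)**2 = (-27)**2 = 729)
1/(l - 2477) = 1/(729 - 2477) = 1/(-1748) = -1/1748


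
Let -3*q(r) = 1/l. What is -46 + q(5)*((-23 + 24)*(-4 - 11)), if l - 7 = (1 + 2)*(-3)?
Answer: -97/2 ≈ -48.500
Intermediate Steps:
l = -2 (l = 7 + (1 + 2)*(-3) = 7 + 3*(-3) = 7 - 9 = -2)
q(r) = ⅙ (q(r) = -⅓/(-2) = -⅓*(-½) = ⅙)
-46 + q(5)*((-23 + 24)*(-4 - 11)) = -46 + ((-23 + 24)*(-4 - 11))/6 = -46 + (1*(-15))/6 = -46 + (⅙)*(-15) = -46 - 5/2 = -97/2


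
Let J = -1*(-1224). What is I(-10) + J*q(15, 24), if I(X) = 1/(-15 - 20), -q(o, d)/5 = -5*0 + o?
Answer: -3213001/35 ≈ -91800.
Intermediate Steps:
q(o, d) = -5*o (q(o, d) = -5*(-5*0 + o) = -5*(0 + o) = -5*o)
J = 1224
I(X) = -1/35 (I(X) = 1/(-35) = -1/35)
I(-10) + J*q(15, 24) = -1/35 + 1224*(-5*15) = -1/35 + 1224*(-75) = -1/35 - 91800 = -3213001/35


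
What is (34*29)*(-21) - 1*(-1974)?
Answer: -18732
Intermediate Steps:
(34*29)*(-21) - 1*(-1974) = 986*(-21) + 1974 = -20706 + 1974 = -18732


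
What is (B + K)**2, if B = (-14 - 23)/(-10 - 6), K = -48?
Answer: 534361/256 ≈ 2087.3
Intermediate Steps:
B = 37/16 (B = -37/(-16) = -37*(-1/16) = 37/16 ≈ 2.3125)
(B + K)**2 = (37/16 - 48)**2 = (-731/16)**2 = 534361/256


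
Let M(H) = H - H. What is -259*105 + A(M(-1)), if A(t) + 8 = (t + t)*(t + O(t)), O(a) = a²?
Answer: -27203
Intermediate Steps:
M(H) = 0
A(t) = -8 + 2*t*(t + t²) (A(t) = -8 + (t + t)*(t + t²) = -8 + (2*t)*(t + t²) = -8 + 2*t*(t + t²))
-259*105 + A(M(-1)) = -259*105 + (-8 + 2*0² + 2*0³) = -27195 + (-8 + 2*0 + 2*0) = -27195 + (-8 + 0 + 0) = -27195 - 8 = -27203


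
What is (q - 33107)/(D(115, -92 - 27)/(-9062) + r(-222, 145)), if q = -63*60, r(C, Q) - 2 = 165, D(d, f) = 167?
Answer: -334269994/1513187 ≈ -220.90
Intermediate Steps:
r(C, Q) = 167 (r(C, Q) = 2 + 165 = 167)
q = -3780
(q - 33107)/(D(115, -92 - 27)/(-9062) + r(-222, 145)) = (-3780 - 33107)/(167/(-9062) + 167) = -36887/(167*(-1/9062) + 167) = -36887/(-167/9062 + 167) = -36887/1513187/9062 = -36887*9062/1513187 = -334269994/1513187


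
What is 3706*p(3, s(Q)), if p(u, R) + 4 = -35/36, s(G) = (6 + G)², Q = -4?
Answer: -331687/18 ≈ -18427.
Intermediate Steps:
p(u, R) = -179/36 (p(u, R) = -4 - 35/36 = -179/36)
3706*p(3, s(Q)) = 3706*(-179/36) = -331687/18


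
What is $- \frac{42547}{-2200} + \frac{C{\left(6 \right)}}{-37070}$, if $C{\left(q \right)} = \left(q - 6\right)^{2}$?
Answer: $\frac{42547}{2200} \approx 19.34$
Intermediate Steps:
$C{\left(q \right)} = \left(-6 + q\right)^{2}$
$- \frac{42547}{-2200} + \frac{C{\left(6 \right)}}{-37070} = - \frac{42547}{-2200} + \frac{\left(-6 + 6\right)^{2}}{-37070} = \left(-42547\right) \left(- \frac{1}{2200}\right) + 0^{2} \left(- \frac{1}{37070}\right) = \frac{42547}{2200} + 0 \left(- \frac{1}{37070}\right) = \frac{42547}{2200} + 0 = \frac{42547}{2200}$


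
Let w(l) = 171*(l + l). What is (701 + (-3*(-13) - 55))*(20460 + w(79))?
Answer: 32522430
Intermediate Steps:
w(l) = 342*l (w(l) = 171*(2*l) = 342*l)
(701 + (-3*(-13) - 55))*(20460 + w(79)) = (701 + (-3*(-13) - 55))*(20460 + 342*79) = (701 + (39 - 55))*(20460 + 27018) = (701 - 16)*47478 = 685*47478 = 32522430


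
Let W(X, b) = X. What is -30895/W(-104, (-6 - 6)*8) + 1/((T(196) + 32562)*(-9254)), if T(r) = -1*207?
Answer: 4625184943523/15569484840 ≈ 297.07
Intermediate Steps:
T(r) = -207
-30895/W(-104, (-6 - 6)*8) + 1/((T(196) + 32562)*(-9254)) = -30895/(-104) + 1/((-207 + 32562)*(-9254)) = -30895*(-1/104) - 1/9254/32355 = 30895/104 + (1/32355)*(-1/9254) = 30895/104 - 1/299413170 = 4625184943523/15569484840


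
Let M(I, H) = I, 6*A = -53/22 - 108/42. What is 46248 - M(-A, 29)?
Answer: 42732385/924 ≈ 46247.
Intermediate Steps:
A = -767/924 (A = (-53/22 - 108/42)/6 = (-53*1/22 - 108*1/42)/6 = (-53/22 - 18/7)/6 = (1/6)*(-767/154) = -767/924 ≈ -0.83009)
46248 - M(-A, 29) = 46248 - (-1)*(-767)/924 = 46248 - 1*767/924 = 46248 - 767/924 = 42732385/924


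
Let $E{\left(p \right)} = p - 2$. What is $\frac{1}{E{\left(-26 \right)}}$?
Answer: $- \frac{1}{28} \approx -0.035714$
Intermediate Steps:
$E{\left(p \right)} = -2 + p$
$\frac{1}{E{\left(-26 \right)}} = \frac{1}{-2 - 26} = \frac{1}{-28} = - \frac{1}{28}$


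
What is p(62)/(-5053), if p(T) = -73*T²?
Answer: 9052/163 ≈ 55.534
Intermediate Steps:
p(62)/(-5053) = -73*62²/(-5053) = -73*3844*(-1/5053) = -280612*(-1/5053) = 9052/163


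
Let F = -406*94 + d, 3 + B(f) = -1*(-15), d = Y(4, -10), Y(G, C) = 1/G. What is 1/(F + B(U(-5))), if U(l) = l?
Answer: -4/152607 ≈ -2.6211e-5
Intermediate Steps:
d = ¼ (d = 1/4 = ¼ ≈ 0.25000)
B(f) = 12 (B(f) = -3 - 1*(-15) = -3 + 15 = 12)
F = -152655/4 (F = -406*94 + ¼ = -38164 + ¼ = -152655/4 ≈ -38164.)
1/(F + B(U(-5))) = 1/(-152655/4 + 12) = 1/(-152607/4) = -4/152607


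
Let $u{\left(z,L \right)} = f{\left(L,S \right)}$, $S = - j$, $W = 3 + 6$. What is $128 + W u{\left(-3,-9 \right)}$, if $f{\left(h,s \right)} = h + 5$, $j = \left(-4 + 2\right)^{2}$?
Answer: $92$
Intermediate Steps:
$j = 4$ ($j = \left(-2\right)^{2} = 4$)
$W = 9$
$S = -4$ ($S = \left(-1\right) 4 = -4$)
$f{\left(h,s \right)} = 5 + h$
$u{\left(z,L \right)} = 5 + L$
$128 + W u{\left(-3,-9 \right)} = 128 + 9 \left(5 - 9\right) = 128 + 9 \left(-4\right) = 128 - 36 = 92$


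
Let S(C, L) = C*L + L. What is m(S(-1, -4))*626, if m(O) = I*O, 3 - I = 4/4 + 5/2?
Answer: 0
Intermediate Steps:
S(C, L) = L + C*L
I = -1/2 (I = 3 - (4/4 + 5/2) = 3 - (4*(1/4) + 5*(1/2)) = 3 - (1 + 5/2) = 3 - 1*7/2 = 3 - 7/2 = -1/2 ≈ -0.50000)
m(O) = -O/2
m(S(-1, -4))*626 = -(-2)*(1 - 1)*626 = -(-2)*0*626 = -1/2*0*626 = 0*626 = 0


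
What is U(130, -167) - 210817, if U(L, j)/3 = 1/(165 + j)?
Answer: -421637/2 ≈ -2.1082e+5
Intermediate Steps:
U(L, j) = 3/(165 + j)
U(130, -167) - 210817 = 3/(165 - 167) - 210817 = 3/(-2) - 210817 = 3*(-½) - 210817 = -3/2 - 210817 = -421637/2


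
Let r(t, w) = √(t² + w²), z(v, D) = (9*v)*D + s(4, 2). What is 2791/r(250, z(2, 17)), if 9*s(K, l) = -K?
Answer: 25119*√202/50500 ≈ 7.0695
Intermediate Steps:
s(K, l) = -K/9 (s(K, l) = (-K)/9 = -K/9)
z(v, D) = -4/9 + 9*D*v (z(v, D) = (9*v)*D - ⅑*4 = 9*D*v - 4/9 = -4/9 + 9*D*v)
2791/r(250, z(2, 17)) = 2791/(√(250² + (-4/9 + 9*17*2)²)) = 2791/(√(62500 + (-4/9 + 306)²)) = 2791/(√(62500 + (2750/9)²)) = 2791/(√(62500 + 7562500/81)) = 2791/(√(12625000/81)) = 2791/((250*√202/9)) = 2791*(9*√202/50500) = 25119*√202/50500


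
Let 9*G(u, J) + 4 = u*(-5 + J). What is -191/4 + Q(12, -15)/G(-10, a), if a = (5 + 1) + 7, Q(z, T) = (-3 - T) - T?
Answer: -709/14 ≈ -50.643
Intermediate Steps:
Q(z, T) = -3 - 2*T
a = 13 (a = 6 + 7 = 13)
G(u, J) = -4/9 + u*(-5 + J)/9 (G(u, J) = -4/9 + (u*(-5 + J))/9 = -4/9 + u*(-5 + J)/9)
-191/4 + Q(12, -15)/G(-10, a) = -191/4 + (-3 - 2*(-15))/(-4/9 - 5/9*(-10) + (⅑)*13*(-10)) = -191*¼ + (-3 + 30)/(-4/9 + 50/9 - 130/9) = -191/4 + 27/(-28/3) = -191/4 + 27*(-3/28) = -191/4 - 81/28 = -709/14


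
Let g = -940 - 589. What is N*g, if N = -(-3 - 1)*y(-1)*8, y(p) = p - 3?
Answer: 195712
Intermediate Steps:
y(p) = -3 + p
N = -128 (N = -(-3 - 1)*(-3 - 1)*8 = -(-4*(-4))*8 = -16*8 = -1*128 = -128)
g = -1529
N*g = -128*(-1529) = 195712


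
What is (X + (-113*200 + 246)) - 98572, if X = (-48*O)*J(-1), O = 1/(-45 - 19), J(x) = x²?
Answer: -483701/4 ≈ -1.2093e+5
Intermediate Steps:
O = -1/64 (O = 1/(-64) = -1/64 ≈ -0.015625)
X = ¾ (X = -48*(-1/64)*(-1)² = (¾)*1 = ¾ ≈ 0.75000)
(X + (-113*200 + 246)) - 98572 = (¾ + (-113*200 + 246)) - 98572 = (¾ + (-22600 + 246)) - 98572 = (¾ - 22354) - 98572 = -89413/4 - 98572 = -483701/4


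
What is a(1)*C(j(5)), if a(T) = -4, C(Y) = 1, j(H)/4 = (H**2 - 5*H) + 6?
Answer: -4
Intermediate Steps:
j(H) = 24 - 20*H + 4*H**2 (j(H) = 4*((H**2 - 5*H) + 6) = 4*(6 + H**2 - 5*H) = 24 - 20*H + 4*H**2)
a(1)*C(j(5)) = -4*1 = -4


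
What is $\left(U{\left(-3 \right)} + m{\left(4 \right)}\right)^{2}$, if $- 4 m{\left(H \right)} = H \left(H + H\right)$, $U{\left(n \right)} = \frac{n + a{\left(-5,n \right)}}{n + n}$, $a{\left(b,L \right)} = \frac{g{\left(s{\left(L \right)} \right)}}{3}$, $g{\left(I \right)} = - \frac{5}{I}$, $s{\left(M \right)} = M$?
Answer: $\frac{42025}{729} \approx 57.647$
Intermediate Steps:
$a{\left(b,L \right)} = - \frac{5}{3 L}$ ($a{\left(b,L \right)} = \frac{\left(-5\right) \frac{1}{L}}{3} = - \frac{5}{L} \frac{1}{3} = - \frac{5}{3 L}$)
$U{\left(n \right)} = \frac{n - \frac{5}{3 n}}{2 n}$ ($U{\left(n \right)} = \frac{n - \frac{5}{3 n}}{n + n} = \frac{n - \frac{5}{3 n}}{2 n}$)
$m{\left(H \right)} = - \frac{H^{2}}{2}$ ($m{\left(H \right)} = - \frac{H \left(H + H\right)}{4} = - \frac{H 2 H}{4} = - \frac{2 H^{2}}{4} = - \frac{H^{2}}{2}$)
$\left(U{\left(-3 \right)} + m{\left(4 \right)}\right)^{2} = \left(\left(\frac{1}{2} - \frac{5}{6 \cdot 9}\right) - \frac{4^{2}}{2}\right)^{2} = \left(\left(\frac{1}{2} - \frac{5}{54}\right) - 8\right)^{2} = \left(\frac{11}{27} - 8\right)^{2} = \left(- \frac{205}{27}\right)^{2} = \frac{42025}{729}$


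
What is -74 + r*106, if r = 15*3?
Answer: 4696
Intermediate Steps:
r = 45
-74 + r*106 = -74 + 45*106 = -74 + 4770 = 4696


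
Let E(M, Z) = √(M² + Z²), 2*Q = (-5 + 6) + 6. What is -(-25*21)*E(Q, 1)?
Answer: 525*√53/2 ≈ 1911.0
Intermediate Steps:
Q = 7/2 (Q = ((-5 + 6) + 6)/2 = (1 + 6)/2 = (½)*7 = 7/2 ≈ 3.5000)
-(-25*21)*E(Q, 1) = -(-25*21)*√((7/2)² + 1²) = -(-525)*√(49/4 + 1) = -(-525)*√(53/4) = -(-525)*√53/2 = 525*√53/2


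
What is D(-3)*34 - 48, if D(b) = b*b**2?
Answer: -966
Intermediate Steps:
D(b) = b**3
D(-3)*34 - 48 = (-3)**3*34 - 48 = -27*34 - 48 = -918 - 48 = -966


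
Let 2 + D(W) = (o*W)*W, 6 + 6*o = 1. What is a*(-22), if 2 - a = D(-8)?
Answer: -3784/3 ≈ -1261.3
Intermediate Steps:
o = -⅚ (o = -1 + (⅙)*1 = -1 + ⅙ = -⅚ ≈ -0.83333)
D(W) = -2 - 5*W²/6 (D(W) = -2 + (-5*W/6)*W = -2 - 5*W²/6)
a = 172/3 (a = 2 - (-2 - ⅚*(-8)²) = 2 - (-2 - ⅚*64) = 2 - (-2 - 160/3) = 2 - 1*(-166/3) = 2 + 166/3 = 172/3 ≈ 57.333)
a*(-22) = (172/3)*(-22) = -3784/3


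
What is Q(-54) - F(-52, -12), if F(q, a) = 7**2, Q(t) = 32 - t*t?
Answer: -2933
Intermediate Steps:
Q(t) = 32 - t**2
F(q, a) = 49
Q(-54) - F(-52, -12) = (32 - 1*(-54)**2) - 1*49 = (32 - 1*2916) - 49 = (32 - 2916) - 49 = -2884 - 49 = -2933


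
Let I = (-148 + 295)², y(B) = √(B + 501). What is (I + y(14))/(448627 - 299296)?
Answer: 1029/7111 + √515/149331 ≈ 0.14486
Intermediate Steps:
y(B) = √(501 + B)
I = 21609 (I = 147² = 21609)
(I + y(14))/(448627 - 299296) = (21609 + √(501 + 14))/(448627 - 299296) = (21609 + √515)/149331 = (21609 + √515)*(1/149331) = 1029/7111 + √515/149331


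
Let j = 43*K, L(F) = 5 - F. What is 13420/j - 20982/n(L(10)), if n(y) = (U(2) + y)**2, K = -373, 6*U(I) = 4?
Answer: -233156974/208507 ≈ -1118.2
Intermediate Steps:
U(I) = 2/3 (U(I) = (1/6)*4 = 2/3)
j = -16039 (j = 43*(-373) = -16039)
n(y) = (2/3 + y)**2
13420/j - 20982/n(L(10)) = 13420/(-16039) - 20982*9/(2 + 3*(5 - 1*10))**2 = 13420*(-1/16039) - 20982*9/(2 + 3*(5 - 10))**2 = -13420/16039 - 20982*9/(2 + 3*(-5))**2 = -13420/16039 - 20982*9/(2 - 15)**2 = -13420/16039 - 20982/((1/9)*(-13)**2) = -13420/16039 - 20982/((1/9)*169) = -13420/16039 - 20982/169/9 = -13420/16039 - 20982*9/169 = -13420/16039 - 14526/13 = -233156974/208507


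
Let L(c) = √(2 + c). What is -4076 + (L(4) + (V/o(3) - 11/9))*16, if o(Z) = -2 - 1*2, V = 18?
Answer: -37508/9 + 16*√6 ≈ -4128.4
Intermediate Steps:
o(Z) = -4 (o(Z) = -2 - 2 = -4)
-4076 + (L(4) + (V/o(3) - 11/9))*16 = -4076 + (√(2 + 4) + (18/(-4) - 11/9))*16 = -4076 + (√6 + (18*(-¼) - 11*⅑))*16 = -4076 + (√6 + (-9/2 - 11/9))*16 = -4076 + (√6 - 103/18)*16 = -4076 + (-103/18 + √6)*16 = -4076 + (-824/9 + 16*√6) = -37508/9 + 16*√6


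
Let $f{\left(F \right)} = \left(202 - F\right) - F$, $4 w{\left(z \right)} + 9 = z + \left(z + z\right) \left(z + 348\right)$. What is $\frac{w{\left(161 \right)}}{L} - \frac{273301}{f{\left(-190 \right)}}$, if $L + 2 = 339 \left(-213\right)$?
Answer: $- \frac{9879330592}{21012819} \approx -470.16$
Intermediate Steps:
$L = -72209$ ($L = -2 + 339 \left(-213\right) = -2 - 72207 = -72209$)
$w{\left(z \right)} = - \frac{9}{4} + \frac{z}{4} + \frac{z \left(348 + z\right)}{2}$ ($w{\left(z \right)} = - \frac{9}{4} + \frac{z + \left(z + z\right) \left(z + 348\right)}{4} = - \frac{9}{4} + \frac{z + 2 z \left(348 + z\right)}{4} = - \frac{9}{4} + \left(\frac{z}{4} + \frac{z \left(348 + z\right)}{2}\right) = - \frac{9}{4} + \frac{z}{4} + \frac{z \left(348 + z\right)}{2}$)
$f{\left(F \right)} = 202 - 2 F$
$\frac{w{\left(161 \right)}}{L} - \frac{273301}{f{\left(-190 \right)}} = \frac{- \frac{9}{4} + \frac{161^{2}}{2} + \frac{697}{4} \cdot 161}{-72209} - \frac{273301}{202 - -380} = \left(- \frac{9}{4} + \frac{1}{2} \cdot 25921 + \frac{112217}{4}\right) \left(- \frac{1}{72209}\right) - \frac{273301}{202 + 380} = \left(- \frac{9}{4} + \frac{25921}{2} + \frac{112217}{4}\right) \left(- \frac{1}{72209}\right) - \frac{273301}{582} = \frac{82025}{2} \left(- \frac{1}{72209}\right) - \frac{273301}{582} = - \frac{82025}{144418} - \frac{273301}{582} = - \frac{9879330592}{21012819}$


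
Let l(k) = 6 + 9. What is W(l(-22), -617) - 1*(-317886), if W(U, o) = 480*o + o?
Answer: 21109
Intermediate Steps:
l(k) = 15
W(U, o) = 481*o
W(l(-22), -617) - 1*(-317886) = 481*(-617) - 1*(-317886) = -296777 + 317886 = 21109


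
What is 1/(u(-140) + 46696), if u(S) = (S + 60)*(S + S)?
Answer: 1/69096 ≈ 1.4473e-5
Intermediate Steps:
u(S) = 2*S*(60 + S) (u(S) = (60 + S)*(2*S) = 2*S*(60 + S))
1/(u(-140) + 46696) = 1/(2*(-140)*(60 - 140) + 46696) = 1/(2*(-140)*(-80) + 46696) = 1/(22400 + 46696) = 1/69096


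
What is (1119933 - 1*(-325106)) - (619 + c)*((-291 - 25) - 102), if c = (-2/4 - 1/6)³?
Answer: 45998743/27 ≈ 1.7037e+6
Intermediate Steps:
c = -8/27 (c = (-2*¼ - 1*⅙)³ = (-½ - ⅙)³ = (-⅔)³ = -8/27 ≈ -0.29630)
(1119933 - 1*(-325106)) - (619 + c)*((-291 - 25) - 102) = (1119933 - 1*(-325106)) - (619 - 8/27)*((-291 - 25) - 102) = (1119933 + 325106) - 16705*(-316 - 102)/27 = 1445039 - 16705*(-418)/27 = 1445039 - 1*(-6982690/27) = 1445039 + 6982690/27 = 45998743/27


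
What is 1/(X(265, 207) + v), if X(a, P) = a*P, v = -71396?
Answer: -1/16541 ≈ -6.0456e-5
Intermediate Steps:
X(a, P) = P*a
1/(X(265, 207) + v) = 1/(207*265 - 71396) = 1/(54855 - 71396) = 1/(-16541) = -1/16541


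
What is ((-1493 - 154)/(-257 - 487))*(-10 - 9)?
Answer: -10431/248 ≈ -42.060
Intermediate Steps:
((-1493 - 154)/(-257 - 487))*(-10 - 9) = -1647/(-744)*(-19) = -1647*(-1/744)*(-19) = (549/248)*(-19) = -10431/248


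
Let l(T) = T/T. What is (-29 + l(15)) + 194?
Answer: 166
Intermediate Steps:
l(T) = 1
(-29 + l(15)) + 194 = (-29 + 1) + 194 = -28 + 194 = 166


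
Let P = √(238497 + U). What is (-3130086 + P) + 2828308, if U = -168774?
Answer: -301778 + 3*√7747 ≈ -3.0151e+5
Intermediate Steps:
P = 3*√7747 (P = √(238497 - 168774) = √69723 = 3*√7747 ≈ 264.05)
(-3130086 + P) + 2828308 = (-3130086 + 3*√7747) + 2828308 = -301778 + 3*√7747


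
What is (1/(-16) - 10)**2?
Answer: 25921/256 ≈ 101.25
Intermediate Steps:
(1/(-16) - 10)**2 = (-1/16 - 10)**2 = (-161/16)**2 = 25921/256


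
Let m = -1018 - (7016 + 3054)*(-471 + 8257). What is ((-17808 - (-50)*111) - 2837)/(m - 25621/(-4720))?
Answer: 71248400/370076473739 ≈ 0.00019252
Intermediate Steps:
m = -78406038 (m = -1018 - 10070*7786 = -1018 - 1*78405020 = -1018 - 78405020 = -78406038)
((-17808 - (-50)*111) - 2837)/(m - 25621/(-4720)) = ((-17808 - (-50)*111) - 2837)/(-78406038 - 25621/(-4720)) = ((-17808 - 1*(-5550)) - 2837)/(-78406038 - 25621*(-1/4720)) = ((-17808 + 5550) - 2837)/(-78406038 + 25621/4720) = (-12258 - 2837)/(-370076473739/4720) = -15095*(-4720/370076473739) = 71248400/370076473739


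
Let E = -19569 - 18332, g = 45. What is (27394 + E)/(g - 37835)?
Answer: 10507/37790 ≈ 0.27804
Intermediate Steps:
E = -37901
(27394 + E)/(g - 37835) = (27394 - 37901)/(45 - 37835) = -10507/(-37790) = -10507*(-1/37790) = 10507/37790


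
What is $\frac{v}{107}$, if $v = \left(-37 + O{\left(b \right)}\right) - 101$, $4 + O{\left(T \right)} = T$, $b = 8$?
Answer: $- \frac{134}{107} \approx -1.2523$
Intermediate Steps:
$O{\left(T \right)} = -4 + T$
$v = -134$ ($v = \left(-37 + \left(-4 + 8\right)\right) - 101 = \left(-37 + 4\right) - 101 = -33 - 101 = -134$)
$\frac{v}{107} = - \frac{134}{107}$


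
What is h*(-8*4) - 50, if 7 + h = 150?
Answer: -4626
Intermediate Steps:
h = 143 (h = -7 + 150 = 143)
h*(-8*4) - 50 = 143*(-8*4) - 50 = 143*(-32) - 50 = -4576 - 50 = -4626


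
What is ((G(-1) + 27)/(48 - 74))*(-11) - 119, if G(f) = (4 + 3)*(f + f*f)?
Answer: -2797/26 ≈ -107.58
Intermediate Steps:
G(f) = 7*f + 7*f² (G(f) = 7*(f + f²) = 7*f + 7*f²)
((G(-1) + 27)/(48 - 74))*(-11) - 119 = ((7*(-1)*(1 - 1) + 27)/(48 - 74))*(-11) - 119 = ((7*(-1)*0 + 27)/(-26))*(-11) - 119 = ((0 + 27)*(-1/26))*(-11) - 119 = (27*(-1/26))*(-11) - 119 = -27/26*(-11) - 119 = 297/26 - 119 = -2797/26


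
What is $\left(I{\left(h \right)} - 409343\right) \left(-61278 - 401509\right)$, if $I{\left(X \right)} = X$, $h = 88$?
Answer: $189397893685$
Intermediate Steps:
$\left(I{\left(h \right)} - 409343\right) \left(-61278 - 401509\right) = \left(88 - 409343\right) \left(-61278 - 401509\right) = \left(-409255\right) \left(-462787\right) = 189397893685$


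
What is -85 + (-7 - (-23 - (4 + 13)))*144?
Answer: 4667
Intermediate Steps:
-85 + (-7 - (-23 - (4 + 13)))*144 = -85 + (-7 - (-23 - 1*17))*144 = -85 + (-7 - (-23 - 17))*144 = -85 + (-7 - 1*(-40))*144 = -85 + (-7 + 40)*144 = -85 + 33*144 = -85 + 4752 = 4667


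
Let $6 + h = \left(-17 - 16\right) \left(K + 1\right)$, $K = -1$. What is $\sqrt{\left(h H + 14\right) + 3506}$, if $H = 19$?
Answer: $\sqrt{3406} \approx 58.361$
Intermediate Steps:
$h = -6$ ($h = -6 + \left(-17 - 16\right) \left(-1 + 1\right) = -6 - 0 = -6 + 0 = -6$)
$\sqrt{\left(h H + 14\right) + 3506} = \sqrt{\left(\left(-6\right) 19 + 14\right) + 3506} = \sqrt{\left(-114 + 14\right) + 3506} = \sqrt{-100 + 3506} = \sqrt{3406}$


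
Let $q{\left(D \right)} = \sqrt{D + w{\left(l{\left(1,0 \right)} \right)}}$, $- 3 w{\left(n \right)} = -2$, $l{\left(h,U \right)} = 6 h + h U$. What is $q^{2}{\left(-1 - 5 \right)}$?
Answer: $- \frac{16}{3} \approx -5.3333$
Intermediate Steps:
$l{\left(h,U \right)} = 6 h + U h$
$w{\left(n \right)} = \frac{2}{3}$ ($w{\left(n \right)} = \left(- \frac{1}{3}\right) \left(-2\right) = \frac{2}{3}$)
$q{\left(D \right)} = \sqrt{\frac{2}{3} + D}$ ($q{\left(D \right)} = \sqrt{D + \frac{2}{3}} = \sqrt{\frac{2}{3} + D}$)
$q^{2}{\left(-1 - 5 \right)} = \left(\frac{\sqrt{6 + 9 \left(-1 - 5\right)}}{3}\right)^{2} = \left(\frac{\sqrt{6 + 9 \left(-6\right)}}{3}\right)^{2} = \left(\frac{\sqrt{6 - 54}}{3}\right)^{2} = \left(\frac{\sqrt{-48}}{3}\right)^{2} = \left(\frac{4 i \sqrt{3}}{3}\right)^{2} = - \frac{16}{3}$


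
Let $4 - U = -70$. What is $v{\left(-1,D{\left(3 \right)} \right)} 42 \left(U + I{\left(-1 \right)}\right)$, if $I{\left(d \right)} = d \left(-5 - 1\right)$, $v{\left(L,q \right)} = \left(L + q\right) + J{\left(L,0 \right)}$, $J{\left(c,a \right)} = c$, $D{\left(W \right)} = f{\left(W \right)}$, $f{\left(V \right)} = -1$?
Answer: $-10080$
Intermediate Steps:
$U = 74$ ($U = 4 - -70 = 4 + 70 = 74$)
$D{\left(W \right)} = -1$
$v{\left(L,q \right)} = q + 2 L$ ($v{\left(L,q \right)} = \left(L + q\right) + L = q + 2 L$)
$I{\left(d \right)} = - 6 d$ ($I{\left(d \right)} = d \left(-6\right) = - 6 d$)
$v{\left(-1,D{\left(3 \right)} \right)} 42 \left(U + I{\left(-1 \right)}\right) = \left(-1 + 2 \left(-1\right)\right) 42 \left(74 - -6\right) = \left(-1 - 2\right) 42 \left(74 + 6\right) = - 3 \cdot 42 \cdot 80 = \left(-3\right) 3360 = -10080$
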